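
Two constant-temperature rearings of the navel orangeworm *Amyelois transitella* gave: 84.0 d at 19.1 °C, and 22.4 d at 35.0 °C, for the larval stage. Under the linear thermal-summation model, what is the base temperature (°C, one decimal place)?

Linear rate model ⇒ the product D·(T − T_b) is constant across temperatures.
84.0·(19.1 − T_b) = 22.4·(35.0 − T_b)
T_b = (84.0·19.1 − 22.4·35.0) / (84.0 − 22.4) = 820.40 / 61.6 = 13.318 °C ≈ 13.3 °C.

13.3 °C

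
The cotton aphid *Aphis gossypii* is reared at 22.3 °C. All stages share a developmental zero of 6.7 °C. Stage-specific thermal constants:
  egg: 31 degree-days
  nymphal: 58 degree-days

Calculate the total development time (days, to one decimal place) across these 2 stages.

5.7 days

Daily accumulation at 22.3 °C = 22.3 − 6.7 = 15.6 DD/day.
Total K = 31 + 58 = 89 DD.
Total duration = 89 / 15.6 = 5.705 ≈ 5.7 days.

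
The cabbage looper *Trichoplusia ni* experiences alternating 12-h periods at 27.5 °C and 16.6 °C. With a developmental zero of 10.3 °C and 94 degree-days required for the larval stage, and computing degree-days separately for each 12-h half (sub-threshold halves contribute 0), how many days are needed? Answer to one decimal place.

8.0 days

Day half: max(0, 27.5 − 10.3) × 0.5 = 17.2 × 0.5 = 8.60 DD.
Night half: max(0, 16.6 − 10.3) × 0.5 = 6.3 × 0.5 = 3.15 DD.
Per 24 h: 11.75 DD/day.
Duration = 94 / 11.75 = 8.000 ≈ 8.0 days.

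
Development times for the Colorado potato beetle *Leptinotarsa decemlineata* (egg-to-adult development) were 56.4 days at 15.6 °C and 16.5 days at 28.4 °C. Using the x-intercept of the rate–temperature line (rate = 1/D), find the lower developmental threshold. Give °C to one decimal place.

Under the model K = D·(T − T_b), so D₁·(T₁ − T_b) = D₂·(T₂ − T_b).
56.4·(15.6 − T_b) = 16.5·(28.4 − T_b)
T_b = (56.4·15.6 − 16.5·28.4) / (56.4 − 16.5) = 411.24 / 39.9 = 10.307 °C ≈ 10.3 °C.

10.3 °C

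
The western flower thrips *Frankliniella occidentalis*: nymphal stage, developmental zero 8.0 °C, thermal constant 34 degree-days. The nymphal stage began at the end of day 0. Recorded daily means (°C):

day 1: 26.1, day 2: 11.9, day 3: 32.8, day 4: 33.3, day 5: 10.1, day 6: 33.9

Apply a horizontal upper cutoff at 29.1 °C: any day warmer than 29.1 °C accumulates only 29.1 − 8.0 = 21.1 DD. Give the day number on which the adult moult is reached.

Daily DD above 8.0 °C (capped at 21.1): 18.1, 3.9, 21.1, 21.1, 2.1, 21.1.
Cumulative: 18.1, 22.0, 43.1, 64.2, 66.3, 87.4.
The total first reaches 34 DD on day 3.

day 3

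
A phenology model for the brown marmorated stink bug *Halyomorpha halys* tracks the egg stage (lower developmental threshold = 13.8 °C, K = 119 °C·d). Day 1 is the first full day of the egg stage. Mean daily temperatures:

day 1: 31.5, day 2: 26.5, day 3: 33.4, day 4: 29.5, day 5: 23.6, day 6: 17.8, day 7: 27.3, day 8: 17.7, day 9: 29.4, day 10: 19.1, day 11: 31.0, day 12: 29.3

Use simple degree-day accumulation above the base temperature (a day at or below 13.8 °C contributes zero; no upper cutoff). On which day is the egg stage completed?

Daily DD above 13.8 °C: 17.7, 12.7, 19.6, 15.7, 9.8, 4.0, 13.5, 3.9, 15.6, 5.3, 17.2, 15.5.
Cumulative: 17.7, 30.4, 50.0, 65.7, 75.5, 79.5, 93.0, 96.9, 112.5, 117.8, 135.0, 150.5.
The total first reaches 119 DD on day 11.

day 11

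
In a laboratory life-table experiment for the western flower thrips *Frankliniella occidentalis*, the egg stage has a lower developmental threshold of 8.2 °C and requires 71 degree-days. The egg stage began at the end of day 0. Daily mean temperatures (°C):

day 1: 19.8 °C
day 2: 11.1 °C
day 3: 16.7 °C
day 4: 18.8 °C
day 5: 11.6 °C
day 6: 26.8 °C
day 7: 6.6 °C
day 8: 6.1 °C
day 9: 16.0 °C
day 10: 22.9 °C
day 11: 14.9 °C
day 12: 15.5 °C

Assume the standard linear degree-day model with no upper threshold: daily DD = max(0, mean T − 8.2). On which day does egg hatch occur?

Daily DD above 8.2 °C: 11.6, 2.9, 8.5, 10.6, 3.4, 18.6, 0.0, 0.0, 7.8, 14.7, 6.7, 7.3.
Cumulative: 11.6, 14.5, 23.0, 33.6, 37.0, 55.6, 55.6, 55.6, 63.4, 78.1, 84.8, 92.1.
The total first reaches 71 DD on day 10.

day 10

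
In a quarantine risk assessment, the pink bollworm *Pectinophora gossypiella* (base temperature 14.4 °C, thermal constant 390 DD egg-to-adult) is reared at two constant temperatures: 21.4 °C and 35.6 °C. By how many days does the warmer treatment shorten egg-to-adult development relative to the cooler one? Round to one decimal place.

37.3 days

At 21.4 °C: 390 / (21.4 − 14.4) = 390 / 7.0 = 55.714 d.
At 35.6 °C: 390 / (35.6 − 14.4) = 390 / 21.2 = 18.396 d.
Difference = |55.714 − 18.396| = 37.318 ≈ 37.3 days.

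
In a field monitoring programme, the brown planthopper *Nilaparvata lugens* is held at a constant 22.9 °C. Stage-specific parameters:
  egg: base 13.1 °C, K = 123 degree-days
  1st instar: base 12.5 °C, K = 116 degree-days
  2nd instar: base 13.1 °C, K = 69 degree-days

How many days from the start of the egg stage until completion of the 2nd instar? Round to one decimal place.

egg: 123 / (22.9 − 13.1) = 123 / 9.8 = 12.551 d.
1st instar: 116 / (22.9 − 12.5) = 116 / 10.4 = 11.154 d.
2nd instar: 69 / (22.9 − 13.1) = 69 / 9.8 = 7.041 d.
Sum = 30.746 ≈ 30.7 days.

30.7 days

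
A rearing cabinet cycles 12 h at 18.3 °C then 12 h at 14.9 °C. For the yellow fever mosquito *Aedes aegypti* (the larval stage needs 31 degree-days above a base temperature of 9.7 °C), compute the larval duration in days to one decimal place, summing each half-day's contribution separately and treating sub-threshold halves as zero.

4.5 days

Day half: max(0, 18.3 − 9.7) × 0.5 = 8.6 × 0.5 = 4.30 DD.
Night half: max(0, 14.9 − 9.7) × 0.5 = 5.2 × 0.5 = 2.60 DD.
Per 24 h: 6.90 DD/day.
Duration = 31 / 6.90 = 4.493 ≈ 4.5 days.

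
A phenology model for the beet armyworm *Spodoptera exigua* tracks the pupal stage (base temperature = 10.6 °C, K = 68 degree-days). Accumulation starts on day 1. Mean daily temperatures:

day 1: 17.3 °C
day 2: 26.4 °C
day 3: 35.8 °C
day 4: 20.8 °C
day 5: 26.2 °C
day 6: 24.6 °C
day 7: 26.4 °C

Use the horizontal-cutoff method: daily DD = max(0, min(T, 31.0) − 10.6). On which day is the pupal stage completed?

Daily DD above 10.6 °C (capped at 20.4): 6.7, 15.8, 20.4, 10.2, 15.6, 14.0, 15.8.
Cumulative: 6.7, 22.5, 42.9, 53.1, 68.7, 82.7, 98.5.
The total first reaches 68 DD on day 5.

day 5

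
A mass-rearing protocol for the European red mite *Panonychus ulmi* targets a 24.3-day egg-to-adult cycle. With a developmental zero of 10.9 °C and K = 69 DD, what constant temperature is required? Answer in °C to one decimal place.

13.7 °C

Required daily accumulation = 69 / 24.3 = 2.840 DD/day.
T = T_base + 2.840 = 10.9 + 2.840 = 13.740 ≈ 13.7 °C.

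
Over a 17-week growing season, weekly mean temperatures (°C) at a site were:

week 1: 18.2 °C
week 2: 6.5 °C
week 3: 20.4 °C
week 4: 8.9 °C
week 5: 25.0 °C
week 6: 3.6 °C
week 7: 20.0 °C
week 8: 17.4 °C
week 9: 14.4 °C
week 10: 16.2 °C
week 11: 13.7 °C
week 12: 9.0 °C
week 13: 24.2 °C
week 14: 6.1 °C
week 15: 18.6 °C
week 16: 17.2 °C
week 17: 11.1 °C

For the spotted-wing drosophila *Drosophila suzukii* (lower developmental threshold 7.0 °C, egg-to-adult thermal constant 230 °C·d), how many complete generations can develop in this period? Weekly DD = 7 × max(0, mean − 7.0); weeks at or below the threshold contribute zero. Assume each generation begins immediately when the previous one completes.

Weekly DD (7 × max(0, T̄ − 7.0)): 78.4, 0.0, 93.8, 13.3, 126.0, 0.0, 91.0, 72.8, 51.8, 64.4, 46.9, 14.0, 120.4, 0.0, 81.2, 71.4, 28.7.
Season total = 954.1 DD.
Complete generations = ⌊954.1 / 230⌋ = 4.

4 generations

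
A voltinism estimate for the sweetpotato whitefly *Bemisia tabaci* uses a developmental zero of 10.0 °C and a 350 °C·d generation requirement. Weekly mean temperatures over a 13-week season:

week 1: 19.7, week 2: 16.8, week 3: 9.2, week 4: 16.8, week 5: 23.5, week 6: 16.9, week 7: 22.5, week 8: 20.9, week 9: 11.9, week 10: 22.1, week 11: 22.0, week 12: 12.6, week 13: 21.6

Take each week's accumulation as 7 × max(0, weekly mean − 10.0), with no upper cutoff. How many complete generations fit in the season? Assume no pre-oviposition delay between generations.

2 generations

Weekly DD (7 × max(0, T̄ − 10.0)): 67.9, 47.6, 0.0, 47.6, 94.5, 48.3, 87.5, 76.3, 13.3, 84.7, 84.0, 18.2, 81.2.
Season total = 751.1 DD.
Complete generations = ⌊751.1 / 350⌋ = 2.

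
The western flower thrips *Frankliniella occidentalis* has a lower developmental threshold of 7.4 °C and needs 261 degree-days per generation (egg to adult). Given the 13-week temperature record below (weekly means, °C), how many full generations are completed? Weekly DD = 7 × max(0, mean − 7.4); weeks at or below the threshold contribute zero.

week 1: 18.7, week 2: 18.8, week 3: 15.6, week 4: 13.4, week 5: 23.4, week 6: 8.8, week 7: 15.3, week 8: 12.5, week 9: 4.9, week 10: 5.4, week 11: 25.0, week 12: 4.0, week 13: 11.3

2 generations

Weekly DD (7 × max(0, T̄ − 7.4)): 79.1, 79.8, 57.4, 42.0, 112.0, 9.8, 55.3, 35.7, 0.0, 0.0, 123.2, 0.0, 27.3.
Season total = 621.6 DD.
Complete generations = ⌊621.6 / 261⌋ = 2.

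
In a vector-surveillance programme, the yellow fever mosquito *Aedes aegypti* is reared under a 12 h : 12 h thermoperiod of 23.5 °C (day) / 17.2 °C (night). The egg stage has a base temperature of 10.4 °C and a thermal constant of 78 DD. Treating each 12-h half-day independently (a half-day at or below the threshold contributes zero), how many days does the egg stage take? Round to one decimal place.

Day half: max(0, 23.5 − 10.4) × 0.5 = 13.1 × 0.5 = 6.55 DD.
Night half: max(0, 17.2 − 10.4) × 0.5 = 6.8 × 0.5 = 3.40 DD.
Per 24 h: 9.95 DD/day.
Duration = 78 / 9.95 = 7.839 ≈ 7.8 days.

7.8 days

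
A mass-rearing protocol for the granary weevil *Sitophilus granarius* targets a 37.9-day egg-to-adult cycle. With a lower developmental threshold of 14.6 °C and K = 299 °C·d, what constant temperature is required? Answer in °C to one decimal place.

Required daily accumulation = 299 / 37.9 = 7.889 DD/day.
T = T_base + 7.889 = 14.6 + 7.889 = 22.489 ≈ 22.5 °C.

22.5 °C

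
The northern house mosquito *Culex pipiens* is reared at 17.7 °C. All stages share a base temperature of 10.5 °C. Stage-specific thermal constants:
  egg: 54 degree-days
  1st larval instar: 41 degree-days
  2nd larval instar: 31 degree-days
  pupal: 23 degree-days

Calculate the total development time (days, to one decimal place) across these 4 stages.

20.7 days

Daily accumulation at 17.7 °C = 17.7 − 10.5 = 7.2 DD/day.
Total K = 54 + 41 + 31 + 23 = 149 DD.
Total duration = 149 / 7.2 = 20.694 ≈ 20.7 days.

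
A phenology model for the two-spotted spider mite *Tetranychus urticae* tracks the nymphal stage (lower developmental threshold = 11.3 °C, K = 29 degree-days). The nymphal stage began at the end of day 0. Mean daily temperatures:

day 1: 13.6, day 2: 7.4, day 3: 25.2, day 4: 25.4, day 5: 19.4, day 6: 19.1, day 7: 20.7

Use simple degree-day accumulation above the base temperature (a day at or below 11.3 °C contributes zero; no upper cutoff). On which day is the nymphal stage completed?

Daily DD above 11.3 °C: 2.3, 0.0, 13.9, 14.1, 8.1, 7.8, 9.4.
Cumulative: 2.3, 2.3, 16.2, 30.3, 38.4, 46.2, 55.6.
The total first reaches 29 DD on day 4.

day 4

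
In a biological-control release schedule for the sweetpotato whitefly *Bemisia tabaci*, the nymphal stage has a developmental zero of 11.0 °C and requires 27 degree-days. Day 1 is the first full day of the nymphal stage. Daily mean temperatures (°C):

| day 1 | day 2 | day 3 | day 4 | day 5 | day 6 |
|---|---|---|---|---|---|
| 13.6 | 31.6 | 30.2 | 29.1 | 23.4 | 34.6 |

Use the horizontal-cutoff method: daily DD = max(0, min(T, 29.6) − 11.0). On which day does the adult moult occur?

day 3

Daily DD above 11.0 °C (capped at 18.6): 2.6, 18.6, 18.6, 18.1, 12.4, 18.6.
Cumulative: 2.6, 21.2, 39.8, 57.9, 70.3, 88.9.
The total first reaches 27 DD on day 3.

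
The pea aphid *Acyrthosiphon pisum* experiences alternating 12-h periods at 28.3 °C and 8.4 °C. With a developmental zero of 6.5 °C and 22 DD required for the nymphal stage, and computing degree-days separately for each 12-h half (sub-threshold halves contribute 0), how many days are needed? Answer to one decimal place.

Day half: max(0, 28.3 − 6.5) × 0.5 = 21.8 × 0.5 = 10.90 DD.
Night half: max(0, 8.4 − 6.5) × 0.5 = 1.9 × 0.5 = 0.95 DD.
Per 24 h: 11.85 DD/day.
Duration = 22 / 11.85 = 1.857 ≈ 1.9 days.

1.9 days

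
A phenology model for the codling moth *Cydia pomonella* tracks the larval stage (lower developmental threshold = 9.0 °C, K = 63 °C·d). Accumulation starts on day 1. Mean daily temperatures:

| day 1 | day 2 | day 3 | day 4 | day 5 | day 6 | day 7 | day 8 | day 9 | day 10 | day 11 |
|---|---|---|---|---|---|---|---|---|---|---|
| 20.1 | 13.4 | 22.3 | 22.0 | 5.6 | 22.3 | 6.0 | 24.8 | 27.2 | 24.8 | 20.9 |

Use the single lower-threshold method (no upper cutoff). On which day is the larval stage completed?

day 8

Daily DD above 9.0 °C: 11.1, 4.4, 13.3, 13.0, 0.0, 13.3, 0.0, 15.8, 18.2, 15.8, 11.9.
Cumulative: 11.1, 15.5, 28.8, 41.8, 41.8, 55.1, 55.1, 70.9, 89.1, 104.9, 116.8.
The total first reaches 63 DD on day 8.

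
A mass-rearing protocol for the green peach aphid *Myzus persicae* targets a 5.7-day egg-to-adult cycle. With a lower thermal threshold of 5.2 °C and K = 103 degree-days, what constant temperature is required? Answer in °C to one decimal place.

23.3 °C

Required daily accumulation = 103 / 5.7 = 18.070 DD/day.
T = T_base + 18.070 = 5.2 + 18.070 = 23.270 ≈ 23.3 °C.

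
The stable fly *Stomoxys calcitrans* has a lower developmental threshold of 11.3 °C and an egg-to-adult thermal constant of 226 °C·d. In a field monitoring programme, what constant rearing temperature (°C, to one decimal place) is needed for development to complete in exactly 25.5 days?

Required daily accumulation = 226 / 25.5 = 8.863 DD/day.
T = T_base + 8.863 = 11.3 + 8.863 = 20.163 ≈ 20.2 °C.

20.2 °C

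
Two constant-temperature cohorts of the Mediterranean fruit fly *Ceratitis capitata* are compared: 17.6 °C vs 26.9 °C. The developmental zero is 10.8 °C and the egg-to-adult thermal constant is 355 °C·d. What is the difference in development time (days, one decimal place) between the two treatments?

At 17.6 °C: 355 / (17.6 − 10.8) = 355 / 6.8 = 52.206 d.
At 26.9 °C: 355 / (26.9 − 10.8) = 355 / 16.1 = 22.050 d.
Difference = |52.206 − 22.050| = 30.156 ≈ 30.2 days.

30.2 days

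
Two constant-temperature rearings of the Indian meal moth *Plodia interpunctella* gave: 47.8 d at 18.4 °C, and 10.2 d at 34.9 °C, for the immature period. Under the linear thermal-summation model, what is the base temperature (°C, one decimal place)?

Equal thermal constants: D₁(T₁ − T_b) = D₂(T₂ − T_b).
47.8·(18.4 − T_b) = 10.2·(34.9 − T_b)
T_b = (47.8·18.4 − 10.2·34.9) / (47.8 − 10.2) = 523.54 / 37.6 = 13.924 °C ≈ 13.9 °C.

13.9 °C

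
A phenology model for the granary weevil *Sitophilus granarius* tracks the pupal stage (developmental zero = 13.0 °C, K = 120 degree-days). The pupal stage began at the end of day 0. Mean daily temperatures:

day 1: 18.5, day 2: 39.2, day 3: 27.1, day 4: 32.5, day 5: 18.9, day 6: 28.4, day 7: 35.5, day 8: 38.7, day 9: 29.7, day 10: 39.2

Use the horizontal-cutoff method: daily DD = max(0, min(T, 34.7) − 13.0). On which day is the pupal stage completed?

Daily DD above 13.0 °C (capped at 21.7): 5.5, 21.7, 14.1, 19.5, 5.9, 15.4, 21.7, 21.7, 16.7, 21.7.
Cumulative: 5.5, 27.2, 41.3, 60.8, 66.7, 82.1, 103.8, 125.5, 142.2, 163.9.
The total first reaches 120 DD on day 8.

day 8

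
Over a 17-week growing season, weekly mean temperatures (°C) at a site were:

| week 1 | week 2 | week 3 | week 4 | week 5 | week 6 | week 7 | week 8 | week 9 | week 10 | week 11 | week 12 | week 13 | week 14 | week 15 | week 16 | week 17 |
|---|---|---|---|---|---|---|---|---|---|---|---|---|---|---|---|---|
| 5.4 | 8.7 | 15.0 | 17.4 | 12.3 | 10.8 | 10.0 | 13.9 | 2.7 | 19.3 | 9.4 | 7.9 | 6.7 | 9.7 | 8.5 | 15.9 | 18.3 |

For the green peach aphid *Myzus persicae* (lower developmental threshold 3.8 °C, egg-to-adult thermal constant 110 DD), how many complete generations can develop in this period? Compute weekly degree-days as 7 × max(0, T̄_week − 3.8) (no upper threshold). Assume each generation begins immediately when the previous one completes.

8 generations

Weekly DD (7 × max(0, T̄ − 3.8)): 11.2, 34.3, 78.4, 95.2, 59.5, 49.0, 43.4, 70.7, 0.0, 108.5, 39.2, 28.7, 20.3, 41.3, 32.9, 84.7, 101.5.
Season total = 898.8 DD.
Complete generations = ⌊898.8 / 110⌋ = 8.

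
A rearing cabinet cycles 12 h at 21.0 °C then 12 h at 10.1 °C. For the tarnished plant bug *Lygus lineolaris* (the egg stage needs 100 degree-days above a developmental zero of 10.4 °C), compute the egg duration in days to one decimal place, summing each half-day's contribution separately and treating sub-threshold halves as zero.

Day half: max(0, 21.0 − 10.4) × 0.5 = 10.6 × 0.5 = 5.30 DD.
Night half: max(0, 10.1 − 10.4) × 0.5 = 0.0 × 0.5 = 0.00 DD.
Per 24 h: 5.30 DD/day.
Duration = 100 / 5.30 = 18.868 ≈ 18.9 days.

18.9 days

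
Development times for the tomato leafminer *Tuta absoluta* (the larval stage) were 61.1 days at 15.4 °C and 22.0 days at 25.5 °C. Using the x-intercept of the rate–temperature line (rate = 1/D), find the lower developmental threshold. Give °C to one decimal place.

9.7 °C

Linear rate model ⇒ the product D·(T − T_b) is constant across temperatures.
61.1·(15.4 − T_b) = 22.0·(25.5 − T_b)
T_b = (61.1·15.4 − 22.0·25.5) / (61.1 − 22.0) = 379.94 / 39.1 = 9.717 °C ≈ 9.7 °C.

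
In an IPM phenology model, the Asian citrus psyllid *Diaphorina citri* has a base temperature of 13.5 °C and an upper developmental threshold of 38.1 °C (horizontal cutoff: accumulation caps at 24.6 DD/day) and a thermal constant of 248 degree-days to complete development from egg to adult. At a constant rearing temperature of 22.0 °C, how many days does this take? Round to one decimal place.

Daily accumulation = 22.0 − 13.5 = 8.5 DD/day.
Duration = 248 / 8.5 = 29.176 ≈ 29.2 days.

29.2 days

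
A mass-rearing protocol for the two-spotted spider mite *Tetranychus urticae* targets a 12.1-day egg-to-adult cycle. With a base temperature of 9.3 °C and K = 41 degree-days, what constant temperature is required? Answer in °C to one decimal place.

12.7 °C

Required daily accumulation = 41 / 12.1 = 3.388 DD/day.
T = T_base + 3.388 = 9.3 + 3.388 = 12.688 ≈ 12.7 °C.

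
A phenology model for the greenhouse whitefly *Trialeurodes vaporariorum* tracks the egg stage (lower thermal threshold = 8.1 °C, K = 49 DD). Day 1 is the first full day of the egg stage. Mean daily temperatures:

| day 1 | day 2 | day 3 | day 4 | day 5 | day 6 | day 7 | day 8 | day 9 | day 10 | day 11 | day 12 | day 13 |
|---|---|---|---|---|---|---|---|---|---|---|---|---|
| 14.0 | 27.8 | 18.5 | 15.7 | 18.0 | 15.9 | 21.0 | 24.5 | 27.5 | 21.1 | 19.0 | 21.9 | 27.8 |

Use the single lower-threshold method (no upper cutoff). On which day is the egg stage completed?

Daily DD above 8.1 °C: 5.9, 19.7, 10.4, 7.6, 9.9, 7.8, 12.9, 16.4, 19.4, 13.0, 10.9, 13.8, 19.7.
Cumulative: 5.9, 25.6, 36.0, 43.6, 53.5, 61.3, 74.2, 90.6, 110.0, 123.0, 133.9, 147.7, 167.4.
The total first reaches 49 DD on day 5.

day 5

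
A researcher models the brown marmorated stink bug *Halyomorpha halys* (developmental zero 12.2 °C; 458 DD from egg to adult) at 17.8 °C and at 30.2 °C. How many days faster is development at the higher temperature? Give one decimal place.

56.3 days

At 17.8 °C: 458 / (17.8 − 12.2) = 458 / 5.6 = 81.786 d.
At 30.2 °C: 458 / (30.2 − 12.2) = 458 / 18.0 = 25.444 d.
Difference = |81.786 − 25.444| = 56.341 ≈ 56.3 days.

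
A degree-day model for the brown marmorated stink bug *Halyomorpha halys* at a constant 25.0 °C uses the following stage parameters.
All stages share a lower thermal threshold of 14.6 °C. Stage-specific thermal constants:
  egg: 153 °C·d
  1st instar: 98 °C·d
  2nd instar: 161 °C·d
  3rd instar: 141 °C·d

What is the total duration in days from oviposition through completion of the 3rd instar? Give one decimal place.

53.2 days

Daily accumulation at 25.0 °C = 25.0 − 14.6 = 10.4 DD/day.
Total K = 153 + 98 + 161 + 141 = 553 DD.
Total duration = 553 / 10.4 = 53.173 ≈ 53.2 days.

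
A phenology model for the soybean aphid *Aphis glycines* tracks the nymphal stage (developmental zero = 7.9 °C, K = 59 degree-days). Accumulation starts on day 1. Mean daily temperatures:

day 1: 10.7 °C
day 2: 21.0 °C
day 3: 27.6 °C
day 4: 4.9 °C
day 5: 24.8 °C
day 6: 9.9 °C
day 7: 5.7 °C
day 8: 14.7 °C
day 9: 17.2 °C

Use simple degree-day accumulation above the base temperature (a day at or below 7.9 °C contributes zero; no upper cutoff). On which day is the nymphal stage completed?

day 8

Daily DD above 7.9 °C: 2.8, 13.1, 19.7, 0.0, 16.9, 2.0, 0.0, 6.8, 9.3.
Cumulative: 2.8, 15.9, 35.6, 35.6, 52.5, 54.5, 54.5, 61.3, 70.6.
The total first reaches 59 DD on day 8.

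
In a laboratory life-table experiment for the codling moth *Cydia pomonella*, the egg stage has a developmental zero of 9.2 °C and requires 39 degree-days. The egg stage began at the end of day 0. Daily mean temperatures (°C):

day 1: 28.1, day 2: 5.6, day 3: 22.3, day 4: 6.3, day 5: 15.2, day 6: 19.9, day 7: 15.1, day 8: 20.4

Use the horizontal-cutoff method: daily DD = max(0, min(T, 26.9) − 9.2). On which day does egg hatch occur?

day 6

Daily DD above 9.2 °C (capped at 17.7): 17.7, 0.0, 13.1, 0.0, 6.0, 10.7, 5.9, 11.2.
Cumulative: 17.7, 17.7, 30.8, 30.8, 36.8, 47.5, 53.4, 64.6.
The total first reaches 39 DD on day 6.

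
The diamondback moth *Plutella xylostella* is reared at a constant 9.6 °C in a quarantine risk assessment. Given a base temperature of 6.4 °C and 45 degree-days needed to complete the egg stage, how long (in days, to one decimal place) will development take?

14.1 days

Daily accumulation = 9.6 − 6.4 = 3.2 DD/day.
Duration = 45 / 3.2 = 14.063 ≈ 14.1 days.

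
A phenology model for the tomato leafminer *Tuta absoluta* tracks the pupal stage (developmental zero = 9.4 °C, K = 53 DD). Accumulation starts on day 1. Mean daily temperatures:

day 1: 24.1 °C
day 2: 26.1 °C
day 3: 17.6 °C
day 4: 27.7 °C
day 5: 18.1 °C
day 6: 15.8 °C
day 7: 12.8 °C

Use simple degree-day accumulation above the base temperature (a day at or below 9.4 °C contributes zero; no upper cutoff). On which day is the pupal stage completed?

day 4

Daily DD above 9.4 °C: 14.7, 16.7, 8.2, 18.3, 8.7, 6.4, 3.4.
Cumulative: 14.7, 31.4, 39.6, 57.9, 66.6, 73.0, 76.4.
The total first reaches 53 DD on day 4.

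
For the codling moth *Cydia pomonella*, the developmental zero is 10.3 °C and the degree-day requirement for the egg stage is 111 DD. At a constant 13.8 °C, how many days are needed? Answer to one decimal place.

31.7 days

Daily accumulation = 13.8 − 10.3 = 3.5 DD/day.
Duration = 111 / 3.5 = 31.714 ≈ 31.7 days.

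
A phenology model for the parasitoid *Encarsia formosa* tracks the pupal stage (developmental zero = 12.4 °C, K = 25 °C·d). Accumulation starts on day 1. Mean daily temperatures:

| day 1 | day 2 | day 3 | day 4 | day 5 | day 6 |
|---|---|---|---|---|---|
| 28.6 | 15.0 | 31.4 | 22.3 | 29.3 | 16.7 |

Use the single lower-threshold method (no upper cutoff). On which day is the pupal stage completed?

day 3

Daily DD above 12.4 °C: 16.2, 2.6, 19.0, 9.9, 16.9, 4.3.
Cumulative: 16.2, 18.8, 37.8, 47.7, 64.6, 68.9.
The total first reaches 25 DD on day 3.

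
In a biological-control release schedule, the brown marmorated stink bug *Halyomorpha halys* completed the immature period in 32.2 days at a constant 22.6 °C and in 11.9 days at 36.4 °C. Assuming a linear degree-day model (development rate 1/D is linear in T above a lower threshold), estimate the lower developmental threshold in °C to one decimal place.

14.5 °C

Linear rate model ⇒ the product D·(T − T_b) is constant across temperatures.
32.2·(22.6 − T_b) = 11.9·(36.4 − T_b)
T_b = (32.2·22.6 − 11.9·36.4) / (32.2 − 11.9) = 294.56 / 20.3 = 14.510 °C ≈ 14.5 °C.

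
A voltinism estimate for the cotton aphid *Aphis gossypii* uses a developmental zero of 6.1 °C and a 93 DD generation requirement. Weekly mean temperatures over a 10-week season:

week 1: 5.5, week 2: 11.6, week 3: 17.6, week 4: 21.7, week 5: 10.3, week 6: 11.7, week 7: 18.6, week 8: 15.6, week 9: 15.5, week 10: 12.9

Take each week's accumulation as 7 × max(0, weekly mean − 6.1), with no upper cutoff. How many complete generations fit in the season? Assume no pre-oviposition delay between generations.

6 generations

Weekly DD (7 × max(0, T̄ − 6.1)): 0.0, 38.5, 80.5, 109.2, 29.4, 39.2, 87.5, 66.5, 65.8, 47.6.
Season total = 564.2 DD.
Complete generations = ⌊564.2 / 93⌋ = 6.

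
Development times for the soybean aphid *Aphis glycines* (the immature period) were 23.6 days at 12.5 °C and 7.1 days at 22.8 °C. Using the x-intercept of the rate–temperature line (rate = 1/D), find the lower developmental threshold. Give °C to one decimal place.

8.1 °C

Equal thermal constants: D₁(T₁ − T_b) = D₂(T₂ − T_b).
23.6·(12.5 − T_b) = 7.1·(22.8 − T_b)
T_b = (23.6·12.5 − 7.1·22.8) / (23.6 − 7.1) = 133.12 / 16.5 = 8.068 °C ≈ 8.1 °C.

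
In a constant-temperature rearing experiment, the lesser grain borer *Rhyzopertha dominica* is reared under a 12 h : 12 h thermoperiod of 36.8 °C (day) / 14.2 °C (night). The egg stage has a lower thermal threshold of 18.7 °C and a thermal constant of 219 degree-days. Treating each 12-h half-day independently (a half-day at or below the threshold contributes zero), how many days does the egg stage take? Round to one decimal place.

24.2 days

Day half: max(0, 36.8 − 18.7) × 0.5 = 18.1 × 0.5 = 9.05 DD.
Night half: max(0, 14.2 − 18.7) × 0.5 = 0.0 × 0.5 = 0.00 DD.
Per 24 h: 9.05 DD/day.
Duration = 219 / 9.05 = 24.199 ≈ 24.2 days.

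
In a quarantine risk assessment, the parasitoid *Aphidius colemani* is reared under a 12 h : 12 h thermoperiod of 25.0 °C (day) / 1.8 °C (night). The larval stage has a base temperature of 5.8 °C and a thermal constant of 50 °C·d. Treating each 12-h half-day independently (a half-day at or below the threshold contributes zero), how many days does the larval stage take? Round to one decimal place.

Day half: max(0, 25.0 − 5.8) × 0.5 = 19.2 × 0.5 = 9.60 DD.
Night half: max(0, 1.8 − 5.8) × 0.5 = 0.0 × 0.5 = 0.00 DD.
Per 24 h: 9.60 DD/day.
Duration = 50 / 9.60 = 5.208 ≈ 5.2 days.

5.2 days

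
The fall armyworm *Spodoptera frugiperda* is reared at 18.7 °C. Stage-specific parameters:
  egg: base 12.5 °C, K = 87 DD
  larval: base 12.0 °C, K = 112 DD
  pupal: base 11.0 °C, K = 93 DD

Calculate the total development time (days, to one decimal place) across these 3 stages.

egg: 87 / (18.7 − 12.5) = 87 / 6.2 = 14.032 d.
larval: 112 / (18.7 − 12.0) = 112 / 6.7 = 16.716 d.
pupal: 93 / (18.7 − 11.0) = 93 / 7.7 = 12.078 d.
Sum = 42.827 ≈ 42.8 days.

42.8 days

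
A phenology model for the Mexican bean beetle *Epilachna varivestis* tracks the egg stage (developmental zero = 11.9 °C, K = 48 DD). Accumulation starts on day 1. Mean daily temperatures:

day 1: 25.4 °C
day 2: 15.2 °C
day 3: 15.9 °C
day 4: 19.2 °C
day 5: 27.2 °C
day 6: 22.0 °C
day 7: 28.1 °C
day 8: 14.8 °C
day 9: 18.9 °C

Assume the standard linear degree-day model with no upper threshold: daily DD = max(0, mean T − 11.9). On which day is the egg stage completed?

Daily DD above 11.9 °C: 13.5, 3.3, 4.0, 7.3, 15.3, 10.1, 16.2, 2.9, 7.0.
Cumulative: 13.5, 16.8, 20.8, 28.1, 43.4, 53.5, 69.7, 72.6, 79.6.
The total first reaches 48 DD on day 6.

day 6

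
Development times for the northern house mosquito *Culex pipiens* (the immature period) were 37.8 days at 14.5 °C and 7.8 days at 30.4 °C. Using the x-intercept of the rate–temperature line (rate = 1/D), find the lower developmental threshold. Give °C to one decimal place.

Equal thermal constants: D₁(T₁ − T_b) = D₂(T₂ − T_b).
37.8·(14.5 − T_b) = 7.8·(30.4 − T_b)
T_b = (37.8·14.5 − 7.8·30.4) / (37.8 − 7.8) = 310.98 / 30.0 = 10.366 °C ≈ 10.4 °C.

10.4 °C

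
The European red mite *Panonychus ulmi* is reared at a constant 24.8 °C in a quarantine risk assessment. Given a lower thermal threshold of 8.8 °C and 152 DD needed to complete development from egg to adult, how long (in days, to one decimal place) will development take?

Daily accumulation = 24.8 − 8.8 = 16.0 DD/day.
Duration = 152 / 16.0 = 9.500 ≈ 9.5 days.

9.5 days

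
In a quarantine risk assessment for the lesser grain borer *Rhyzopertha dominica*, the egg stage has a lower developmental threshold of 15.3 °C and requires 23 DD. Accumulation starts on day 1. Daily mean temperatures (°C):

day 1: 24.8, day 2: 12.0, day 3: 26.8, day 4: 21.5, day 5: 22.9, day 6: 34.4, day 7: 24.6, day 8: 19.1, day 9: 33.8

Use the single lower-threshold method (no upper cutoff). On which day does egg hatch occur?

Daily DD above 15.3 °C: 9.5, 0.0, 11.5, 6.2, 7.6, 19.1, 9.3, 3.8, 18.5.
Cumulative: 9.5, 9.5, 21.0, 27.2, 34.8, 53.9, 63.2, 67.0, 85.5.
The total first reaches 23 DD on day 4.

day 4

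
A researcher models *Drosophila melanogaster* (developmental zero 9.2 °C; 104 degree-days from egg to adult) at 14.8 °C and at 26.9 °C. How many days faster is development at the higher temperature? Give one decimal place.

12.7 days

At 14.8 °C: 104 / (14.8 − 9.2) = 104 / 5.6 = 18.571 d.
At 26.9 °C: 104 / (26.9 − 9.2) = 104 / 17.7 = 5.876 d.
Difference = |18.571 − 5.876| = 12.696 ≈ 12.7 days.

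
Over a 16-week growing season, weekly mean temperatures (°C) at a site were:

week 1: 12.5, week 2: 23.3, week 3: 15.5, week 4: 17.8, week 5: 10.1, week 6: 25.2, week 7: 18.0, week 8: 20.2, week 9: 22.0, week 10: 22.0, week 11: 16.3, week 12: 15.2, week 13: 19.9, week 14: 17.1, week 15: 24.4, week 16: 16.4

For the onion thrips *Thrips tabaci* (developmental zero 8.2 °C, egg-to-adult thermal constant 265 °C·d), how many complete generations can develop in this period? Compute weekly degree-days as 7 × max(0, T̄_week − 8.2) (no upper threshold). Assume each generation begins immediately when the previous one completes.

Weekly DD (7 × max(0, T̄ − 8.2)): 30.1, 105.7, 51.1, 67.2, 13.3, 119.0, 68.6, 84.0, 96.6, 96.6, 56.7, 49.0, 81.9, 62.3, 113.4, 57.4.
Season total = 1152.9 DD.
Complete generations = ⌊1152.9 / 265⌋ = 4.

4 generations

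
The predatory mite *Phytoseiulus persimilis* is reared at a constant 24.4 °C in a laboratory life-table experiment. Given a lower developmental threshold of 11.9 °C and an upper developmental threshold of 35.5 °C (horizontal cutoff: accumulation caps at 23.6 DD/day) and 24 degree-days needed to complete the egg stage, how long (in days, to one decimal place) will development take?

Daily accumulation = 24.4 − 11.9 = 12.5 DD/day.
Duration = 24 / 12.5 = 1.920 ≈ 1.9 days.

1.9 days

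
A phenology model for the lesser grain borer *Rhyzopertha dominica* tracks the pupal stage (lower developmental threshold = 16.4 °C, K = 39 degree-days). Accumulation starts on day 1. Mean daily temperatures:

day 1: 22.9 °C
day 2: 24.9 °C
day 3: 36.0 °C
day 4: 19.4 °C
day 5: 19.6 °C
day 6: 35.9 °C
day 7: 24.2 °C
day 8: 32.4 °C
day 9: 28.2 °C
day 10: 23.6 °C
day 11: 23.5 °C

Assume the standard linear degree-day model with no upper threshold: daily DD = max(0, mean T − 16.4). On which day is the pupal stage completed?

Daily DD above 16.4 °C: 6.5, 8.5, 19.6, 3.0, 3.2, 19.5, 7.8, 16.0, 11.8, 7.2, 7.1.
Cumulative: 6.5, 15.0, 34.6, 37.6, 40.8, 60.3, 68.1, 84.1, 95.9, 103.1, 110.2.
The total first reaches 39 DD on day 5.

day 5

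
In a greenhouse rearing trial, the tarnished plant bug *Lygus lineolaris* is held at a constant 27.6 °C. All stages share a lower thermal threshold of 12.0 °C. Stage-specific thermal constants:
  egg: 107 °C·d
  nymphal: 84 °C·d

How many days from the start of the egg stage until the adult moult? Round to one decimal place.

Daily accumulation at 27.6 °C = 27.6 − 12.0 = 15.6 DD/day.
Total K = 107 + 84 = 191 DD.
Total duration = 191 / 15.6 = 12.244 ≈ 12.2 days.

12.2 days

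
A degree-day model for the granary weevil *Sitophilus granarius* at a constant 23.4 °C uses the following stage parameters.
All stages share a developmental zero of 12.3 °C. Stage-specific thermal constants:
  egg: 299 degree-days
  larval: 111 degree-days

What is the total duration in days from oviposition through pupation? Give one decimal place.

36.9 days

Daily accumulation at 23.4 °C = 23.4 − 12.3 = 11.1 DD/day.
Total K = 299 + 111 = 410 DD.
Total duration = 410 / 11.1 = 36.937 ≈ 36.9 days.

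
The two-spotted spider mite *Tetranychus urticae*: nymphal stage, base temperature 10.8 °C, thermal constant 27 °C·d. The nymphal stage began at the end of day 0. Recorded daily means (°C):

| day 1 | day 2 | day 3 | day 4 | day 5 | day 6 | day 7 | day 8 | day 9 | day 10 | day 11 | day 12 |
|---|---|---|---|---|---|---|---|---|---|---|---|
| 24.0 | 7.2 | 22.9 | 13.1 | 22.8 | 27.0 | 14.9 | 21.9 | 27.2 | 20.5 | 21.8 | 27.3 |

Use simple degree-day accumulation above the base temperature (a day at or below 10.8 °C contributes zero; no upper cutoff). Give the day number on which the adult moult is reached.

day 4

Daily DD above 10.8 °C: 13.2, 0.0, 12.1, 2.3, 12.0, 16.2, 4.1, 11.1, 16.4, 9.7, 11.0, 16.5.
Cumulative: 13.2, 13.2, 25.3, 27.6, 39.6, 55.8, 59.9, 71.0, 87.4, 97.1, 108.1, 124.6.
The total first reaches 27 DD on day 4.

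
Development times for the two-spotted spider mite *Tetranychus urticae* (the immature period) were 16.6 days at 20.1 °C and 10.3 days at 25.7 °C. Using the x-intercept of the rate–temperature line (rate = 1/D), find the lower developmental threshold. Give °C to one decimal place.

Equal thermal constants: D₁(T₁ − T_b) = D₂(T₂ − T_b).
16.6·(20.1 − T_b) = 10.3·(25.7 − T_b)
T_b = (16.6·20.1 − 10.3·25.7) / (16.6 − 10.3) = 68.95 / 6.3 = 10.944 °C ≈ 10.9 °C.

10.9 °C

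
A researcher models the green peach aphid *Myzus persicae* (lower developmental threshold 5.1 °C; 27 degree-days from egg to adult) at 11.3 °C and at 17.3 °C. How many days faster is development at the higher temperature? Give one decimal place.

At 11.3 °C: 27 / (11.3 − 5.1) = 27 / 6.2 = 4.355 d.
At 17.3 °C: 27 / (17.3 − 5.1) = 27 / 12.2 = 2.213 d.
Difference = |4.355 − 2.213| = 2.142 ≈ 2.1 days.

2.1 days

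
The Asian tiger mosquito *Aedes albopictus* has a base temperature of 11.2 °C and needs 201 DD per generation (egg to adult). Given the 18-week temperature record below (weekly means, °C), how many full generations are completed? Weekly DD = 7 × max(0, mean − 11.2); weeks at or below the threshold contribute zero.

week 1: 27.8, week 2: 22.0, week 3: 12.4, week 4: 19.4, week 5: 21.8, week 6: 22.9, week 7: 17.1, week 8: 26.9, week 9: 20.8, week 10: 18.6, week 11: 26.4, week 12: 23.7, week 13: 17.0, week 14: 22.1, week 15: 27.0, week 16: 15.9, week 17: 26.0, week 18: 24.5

6 generations

Weekly DD (7 × max(0, T̄ − 11.2)): 116.2, 75.6, 8.4, 57.4, 74.2, 81.9, 41.3, 109.9, 67.2, 51.8, 106.4, 87.5, 40.6, 76.3, 110.6, 32.9, 103.6, 93.1.
Season total = 1334.9 DD.
Complete generations = ⌊1334.9 / 201⌋ = 6.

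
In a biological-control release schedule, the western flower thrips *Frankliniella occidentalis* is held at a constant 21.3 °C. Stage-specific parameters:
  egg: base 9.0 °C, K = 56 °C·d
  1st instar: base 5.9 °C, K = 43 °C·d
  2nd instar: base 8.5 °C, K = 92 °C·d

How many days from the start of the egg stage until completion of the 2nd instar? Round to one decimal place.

egg: 56 / (21.3 − 9.0) = 56 / 12.3 = 4.553 d.
1st instar: 43 / (21.3 − 5.9) = 43 / 15.4 = 2.792 d.
2nd instar: 92 / (21.3 − 8.5) = 92 / 12.8 = 7.188 d.
Sum = 14.533 ≈ 14.5 days.

14.5 days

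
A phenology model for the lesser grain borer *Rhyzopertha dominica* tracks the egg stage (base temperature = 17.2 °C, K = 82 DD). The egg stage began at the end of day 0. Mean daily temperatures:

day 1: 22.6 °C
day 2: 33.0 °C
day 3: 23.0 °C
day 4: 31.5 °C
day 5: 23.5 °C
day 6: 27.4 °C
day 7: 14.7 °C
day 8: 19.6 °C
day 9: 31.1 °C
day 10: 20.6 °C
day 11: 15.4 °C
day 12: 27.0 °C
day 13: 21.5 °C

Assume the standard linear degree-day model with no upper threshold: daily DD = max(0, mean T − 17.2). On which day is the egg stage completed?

day 12

Daily DD above 17.2 °C: 5.4, 15.8, 5.8, 14.3, 6.3, 10.2, 0.0, 2.4, 13.9, 3.4, 0.0, 9.8, 4.3.
Cumulative: 5.4, 21.2, 27.0, 41.3, 47.6, 57.8, 57.8, 60.2, 74.1, 77.5, 77.5, 87.3, 91.6.
The total first reaches 82 DD on day 12.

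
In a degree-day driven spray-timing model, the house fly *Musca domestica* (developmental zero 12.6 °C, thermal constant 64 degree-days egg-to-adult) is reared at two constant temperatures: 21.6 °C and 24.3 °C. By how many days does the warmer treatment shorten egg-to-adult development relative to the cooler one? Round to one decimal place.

1.6 days

At 21.6 °C: 64 / (21.6 − 12.6) = 64 / 9.0 = 7.111 d.
At 24.3 °C: 64 / (24.3 − 12.6) = 64 / 11.7 = 5.470 d.
Difference = |7.111 − 5.470| = 1.641 ≈ 1.6 days.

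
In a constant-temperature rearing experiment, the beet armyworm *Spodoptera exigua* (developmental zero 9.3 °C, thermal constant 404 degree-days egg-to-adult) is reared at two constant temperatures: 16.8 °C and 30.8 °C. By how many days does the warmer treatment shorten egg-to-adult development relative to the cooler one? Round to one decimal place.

At 16.8 °C: 404 / (16.8 − 9.3) = 404 / 7.5 = 53.867 d.
At 30.8 °C: 404 / (30.8 − 9.3) = 404 / 21.5 = 18.791 d.
Difference = |53.867 − 18.791| = 35.076 ≈ 35.1 days.

35.1 days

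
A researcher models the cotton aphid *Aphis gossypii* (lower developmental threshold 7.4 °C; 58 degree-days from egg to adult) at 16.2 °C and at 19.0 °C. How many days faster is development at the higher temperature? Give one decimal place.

1.6 days

At 16.2 °C: 58 / (16.2 − 7.4) = 58 / 8.8 = 6.591 d.
At 19.0 °C: 58 / (19.0 − 7.4) = 58 / 11.6 = 5.000 d.
Difference = |6.591 − 5.000| = 1.591 ≈ 1.6 days.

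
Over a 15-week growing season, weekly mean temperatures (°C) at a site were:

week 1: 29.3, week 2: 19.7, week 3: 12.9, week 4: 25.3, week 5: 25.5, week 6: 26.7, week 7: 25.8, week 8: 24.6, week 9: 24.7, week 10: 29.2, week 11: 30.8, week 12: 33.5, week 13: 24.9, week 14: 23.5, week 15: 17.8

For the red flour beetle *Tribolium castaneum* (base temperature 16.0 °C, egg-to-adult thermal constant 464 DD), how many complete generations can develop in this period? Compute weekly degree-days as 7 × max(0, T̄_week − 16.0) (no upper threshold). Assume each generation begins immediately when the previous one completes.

2 generations

Weekly DD (7 × max(0, T̄ − 16.0)): 93.1, 25.9, 0.0, 65.1, 66.5, 74.9, 68.6, 60.2, 60.9, 92.4, 103.6, 122.5, 62.3, 52.5, 12.6.
Season total = 961.1 DD.
Complete generations = ⌊961.1 / 464⌋ = 2.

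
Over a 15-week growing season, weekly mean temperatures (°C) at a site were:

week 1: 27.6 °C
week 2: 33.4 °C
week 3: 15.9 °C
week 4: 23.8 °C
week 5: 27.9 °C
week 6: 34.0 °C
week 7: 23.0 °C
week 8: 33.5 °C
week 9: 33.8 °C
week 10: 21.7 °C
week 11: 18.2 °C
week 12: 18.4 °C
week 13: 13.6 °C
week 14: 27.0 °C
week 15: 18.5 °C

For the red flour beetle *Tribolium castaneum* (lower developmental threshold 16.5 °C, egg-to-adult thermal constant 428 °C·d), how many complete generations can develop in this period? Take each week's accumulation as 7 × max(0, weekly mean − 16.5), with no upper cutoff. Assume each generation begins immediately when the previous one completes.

2 generations

Weekly DD (7 × max(0, T̄ − 16.5)): 77.7, 118.3, 0.0, 51.1, 79.8, 122.5, 45.5, 119.0, 121.1, 36.4, 11.9, 13.3, 0.0, 73.5, 14.0.
Season total = 884.1 DD.
Complete generations = ⌊884.1 / 428⌋ = 2.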